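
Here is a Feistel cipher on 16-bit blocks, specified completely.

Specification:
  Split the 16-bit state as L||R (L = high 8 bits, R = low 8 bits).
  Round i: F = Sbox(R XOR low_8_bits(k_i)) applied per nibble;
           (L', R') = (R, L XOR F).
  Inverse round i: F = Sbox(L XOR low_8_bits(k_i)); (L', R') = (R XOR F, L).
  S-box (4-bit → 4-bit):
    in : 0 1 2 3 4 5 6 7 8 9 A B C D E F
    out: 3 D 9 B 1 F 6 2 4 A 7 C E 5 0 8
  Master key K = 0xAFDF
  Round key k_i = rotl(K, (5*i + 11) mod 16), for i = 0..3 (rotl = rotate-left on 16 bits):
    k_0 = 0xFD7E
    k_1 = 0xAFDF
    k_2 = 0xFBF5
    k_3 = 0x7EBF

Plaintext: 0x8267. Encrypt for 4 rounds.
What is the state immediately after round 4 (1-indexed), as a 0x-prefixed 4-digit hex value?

0x0BE4

s_0 = plaintext = 0x8267
s_1 = Round(s_0, k_0) = 0x6758
s_2 = Round(s_1, k_1) = 0x5825
s_3 = Round(s_2, k_2) = 0x250B
s_4 = Round(s_3, k_3) = 0x0BE4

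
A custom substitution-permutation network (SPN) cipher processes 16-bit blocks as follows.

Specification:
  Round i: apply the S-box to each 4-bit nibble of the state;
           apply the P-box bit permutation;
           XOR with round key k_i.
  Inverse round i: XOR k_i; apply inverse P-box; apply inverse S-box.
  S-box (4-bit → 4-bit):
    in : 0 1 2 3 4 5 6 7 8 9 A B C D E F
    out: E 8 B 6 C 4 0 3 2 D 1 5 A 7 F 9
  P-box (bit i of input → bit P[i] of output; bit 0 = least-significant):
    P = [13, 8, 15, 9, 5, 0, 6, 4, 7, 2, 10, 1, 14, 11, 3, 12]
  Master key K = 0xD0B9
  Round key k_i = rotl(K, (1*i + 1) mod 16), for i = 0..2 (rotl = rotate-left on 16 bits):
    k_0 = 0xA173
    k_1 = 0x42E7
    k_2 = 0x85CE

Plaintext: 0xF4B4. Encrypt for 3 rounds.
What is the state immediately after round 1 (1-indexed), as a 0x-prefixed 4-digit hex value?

0x7711

s_0 = plaintext = 0xF4B4
s_1 = Round(s_0, k_0) = 0x7711
s_2 = Round(s_1, k_1) = 0x0873
s_3 = Round(s_2, k_2) = 0x1CE3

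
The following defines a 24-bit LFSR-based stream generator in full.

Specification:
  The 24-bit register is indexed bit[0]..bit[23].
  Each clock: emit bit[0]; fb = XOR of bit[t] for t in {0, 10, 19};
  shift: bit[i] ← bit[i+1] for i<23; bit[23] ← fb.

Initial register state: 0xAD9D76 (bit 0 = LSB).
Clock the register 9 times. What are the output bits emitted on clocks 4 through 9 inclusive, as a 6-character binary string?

011101

reg_0 = 0xAD9D76
clock 1: out=0, reg = 0x56CEBB
clock 2: out=1, reg = 0x2B675D
clock 3: out=1, reg = 0x95B3AE
clock 4: out=0, reg = 0x4AD9D7
clock 5: out=1, reg = 0x256CEB
clock 6: out=1, reg = 0x12B675
clock 7: out=1, reg = 0x095B3A
clock 8: out=0, reg = 0x84AD9D
clock 9: out=1, reg = 0x4256CE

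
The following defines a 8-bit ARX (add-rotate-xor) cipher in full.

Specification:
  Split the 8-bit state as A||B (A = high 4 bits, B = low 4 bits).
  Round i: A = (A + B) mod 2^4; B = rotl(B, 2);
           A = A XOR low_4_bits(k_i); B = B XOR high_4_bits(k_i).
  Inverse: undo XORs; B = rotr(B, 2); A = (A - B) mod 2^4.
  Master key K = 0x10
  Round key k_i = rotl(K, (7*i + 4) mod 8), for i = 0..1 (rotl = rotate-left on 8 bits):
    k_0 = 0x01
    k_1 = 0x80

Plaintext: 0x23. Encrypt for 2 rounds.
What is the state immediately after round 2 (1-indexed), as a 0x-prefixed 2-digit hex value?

0x0B

s_0 = plaintext = 0x23
s_1 = Round(s_0, k_0) = 0x4C
s_2 = Round(s_1, k_1) = 0x0B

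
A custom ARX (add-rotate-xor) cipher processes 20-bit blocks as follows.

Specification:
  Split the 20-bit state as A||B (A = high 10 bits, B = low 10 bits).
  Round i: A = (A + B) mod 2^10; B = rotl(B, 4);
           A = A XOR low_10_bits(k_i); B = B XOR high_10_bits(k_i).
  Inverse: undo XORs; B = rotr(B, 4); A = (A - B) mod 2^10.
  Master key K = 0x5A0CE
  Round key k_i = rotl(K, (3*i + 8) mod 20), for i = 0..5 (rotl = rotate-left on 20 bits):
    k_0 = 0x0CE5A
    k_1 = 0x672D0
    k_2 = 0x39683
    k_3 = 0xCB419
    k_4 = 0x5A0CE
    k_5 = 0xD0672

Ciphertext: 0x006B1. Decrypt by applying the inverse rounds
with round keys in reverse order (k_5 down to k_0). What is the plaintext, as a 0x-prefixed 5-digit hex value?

s_0 = ciphertext = 0x006B1
s_1 = InvRound(s_0, k_5) = 0x9501F
s_2 = InvRound(s_1, k_4) = 0x30DD7
s_3 = InvRound(s_2, k_3) = 0x8AEAF
s_4 = InvRound(s_3, k_2) = 0x812A4
s_5 = InvRound(s_4, k_1) = 0xA8633
s_6 = InvRound(s_5, k_0) = 0x36C20

0x36C20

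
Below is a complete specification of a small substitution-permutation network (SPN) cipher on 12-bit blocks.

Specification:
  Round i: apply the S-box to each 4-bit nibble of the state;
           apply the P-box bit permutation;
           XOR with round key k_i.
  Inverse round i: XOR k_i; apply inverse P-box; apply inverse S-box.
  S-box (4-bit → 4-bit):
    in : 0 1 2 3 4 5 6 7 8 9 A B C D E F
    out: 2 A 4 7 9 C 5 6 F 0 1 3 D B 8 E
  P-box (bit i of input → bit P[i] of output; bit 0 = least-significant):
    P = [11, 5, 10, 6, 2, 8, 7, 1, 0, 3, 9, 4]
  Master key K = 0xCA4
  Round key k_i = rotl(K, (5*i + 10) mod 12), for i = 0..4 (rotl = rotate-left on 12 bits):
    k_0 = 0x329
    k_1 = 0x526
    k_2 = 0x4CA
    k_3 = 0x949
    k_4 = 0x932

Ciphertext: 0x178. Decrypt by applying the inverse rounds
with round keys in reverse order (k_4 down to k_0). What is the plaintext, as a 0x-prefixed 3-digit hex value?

s_0 = ciphertext = 0x178
s_1 = InvRound(s_0, k_4) = 0x0E4
s_2 = InvRound(s_1, k_3) = 0xB3B
s_3 = InvRound(s_2, k_2) = 0xC78
s_4 = InvRound(s_3, k_1) = 0x1D4
s_5 = InvRound(s_4, k_0) = 0x861

0x861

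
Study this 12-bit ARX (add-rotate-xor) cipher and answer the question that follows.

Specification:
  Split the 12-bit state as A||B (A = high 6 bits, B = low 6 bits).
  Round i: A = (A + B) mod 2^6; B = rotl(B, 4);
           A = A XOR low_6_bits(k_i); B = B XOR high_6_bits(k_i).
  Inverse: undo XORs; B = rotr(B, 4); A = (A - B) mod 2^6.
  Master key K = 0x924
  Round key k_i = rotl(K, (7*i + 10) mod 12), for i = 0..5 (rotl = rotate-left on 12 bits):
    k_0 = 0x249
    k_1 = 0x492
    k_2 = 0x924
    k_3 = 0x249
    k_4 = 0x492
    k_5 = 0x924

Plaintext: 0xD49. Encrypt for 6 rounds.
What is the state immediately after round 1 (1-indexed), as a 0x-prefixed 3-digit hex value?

s_0 = plaintext = 0xD49
s_1 = Round(s_0, k_0) = 0xDDB
s_2 = Round(s_1, k_1) = 0x024
s_3 = Round(s_2, k_2) = 0x02D
s_4 = Round(s_3, k_3) = 0x912
s_5 = Round(s_4, k_4) = 0x936
s_6 = Round(s_5, k_5) = 0xF89

0xDDB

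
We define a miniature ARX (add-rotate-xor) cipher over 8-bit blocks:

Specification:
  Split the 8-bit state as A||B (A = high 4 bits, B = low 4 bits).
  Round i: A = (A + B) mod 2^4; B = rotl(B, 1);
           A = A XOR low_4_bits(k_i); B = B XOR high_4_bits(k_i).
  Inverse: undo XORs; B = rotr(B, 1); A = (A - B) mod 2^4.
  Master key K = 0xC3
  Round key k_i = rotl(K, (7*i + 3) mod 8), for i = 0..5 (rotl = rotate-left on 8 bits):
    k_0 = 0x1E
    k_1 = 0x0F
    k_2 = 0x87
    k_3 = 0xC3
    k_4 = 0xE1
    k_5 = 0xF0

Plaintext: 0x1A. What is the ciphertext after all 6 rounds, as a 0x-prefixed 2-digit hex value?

0x2D

s_0 = plaintext = 0x1A
s_1 = Round(s_0, k_0) = 0x54
s_2 = Round(s_1, k_1) = 0x68
s_3 = Round(s_2, k_2) = 0x99
s_4 = Round(s_3, k_3) = 0x1F
s_5 = Round(s_4, k_4) = 0x11
s_6 = Round(s_5, k_5) = 0x2D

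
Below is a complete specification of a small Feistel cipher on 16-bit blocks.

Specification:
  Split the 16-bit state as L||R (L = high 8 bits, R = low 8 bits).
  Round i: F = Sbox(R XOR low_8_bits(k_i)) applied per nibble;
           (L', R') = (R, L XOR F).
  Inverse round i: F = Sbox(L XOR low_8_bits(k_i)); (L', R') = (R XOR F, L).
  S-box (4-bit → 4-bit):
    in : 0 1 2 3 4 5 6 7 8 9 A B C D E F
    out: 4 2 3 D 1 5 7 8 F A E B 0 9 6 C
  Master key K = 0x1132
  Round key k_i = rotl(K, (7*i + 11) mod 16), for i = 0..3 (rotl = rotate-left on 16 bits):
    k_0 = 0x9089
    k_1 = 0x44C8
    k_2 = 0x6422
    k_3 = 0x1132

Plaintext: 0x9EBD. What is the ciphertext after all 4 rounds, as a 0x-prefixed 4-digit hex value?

0x3700

s_0 = plaintext = 0x9EBD
s_1 = Round(s_0, k_0) = 0xBD4F
s_2 = Round(s_1, k_1) = 0x4F45
s_3 = Round(s_2, k_2) = 0x4537
s_4 = Round(s_3, k_3) = 0x3700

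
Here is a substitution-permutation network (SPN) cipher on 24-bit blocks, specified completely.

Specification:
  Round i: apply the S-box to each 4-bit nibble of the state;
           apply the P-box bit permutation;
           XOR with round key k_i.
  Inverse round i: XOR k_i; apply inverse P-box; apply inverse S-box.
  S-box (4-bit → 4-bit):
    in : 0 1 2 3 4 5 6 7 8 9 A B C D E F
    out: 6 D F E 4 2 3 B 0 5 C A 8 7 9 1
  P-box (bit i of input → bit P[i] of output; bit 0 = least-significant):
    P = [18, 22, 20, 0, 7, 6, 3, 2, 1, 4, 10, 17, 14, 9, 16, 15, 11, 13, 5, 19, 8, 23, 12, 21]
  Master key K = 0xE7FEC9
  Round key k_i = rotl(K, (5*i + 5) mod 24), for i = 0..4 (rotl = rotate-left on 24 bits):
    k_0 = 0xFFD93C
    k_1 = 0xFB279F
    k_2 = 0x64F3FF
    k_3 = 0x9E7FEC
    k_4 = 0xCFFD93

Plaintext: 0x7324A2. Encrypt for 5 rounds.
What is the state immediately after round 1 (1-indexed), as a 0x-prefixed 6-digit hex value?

0x023E11

s_0 = plaintext = 0x7324A2
s_1 = Round(s_0, k_0) = 0x023E11
s_2 = Round(s_1, k_1) = 0x649D30
s_3 = Round(s_2, k_2) = 0xB5B681
s_4 = Round(s_3, k_3) = 0x2ADDFF
s_5 = Round(s_4, k_4) = 0x62AA21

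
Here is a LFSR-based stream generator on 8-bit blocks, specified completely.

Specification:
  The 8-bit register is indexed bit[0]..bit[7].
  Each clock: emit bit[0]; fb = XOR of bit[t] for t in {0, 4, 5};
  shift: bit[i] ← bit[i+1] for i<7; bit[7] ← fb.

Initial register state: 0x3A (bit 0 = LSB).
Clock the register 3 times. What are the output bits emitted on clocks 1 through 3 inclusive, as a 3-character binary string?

reg_0 = 0x3A
clock 1: out=0, reg = 0x1D
clock 2: out=1, reg = 0x0E
clock 3: out=0, reg = 0x07

010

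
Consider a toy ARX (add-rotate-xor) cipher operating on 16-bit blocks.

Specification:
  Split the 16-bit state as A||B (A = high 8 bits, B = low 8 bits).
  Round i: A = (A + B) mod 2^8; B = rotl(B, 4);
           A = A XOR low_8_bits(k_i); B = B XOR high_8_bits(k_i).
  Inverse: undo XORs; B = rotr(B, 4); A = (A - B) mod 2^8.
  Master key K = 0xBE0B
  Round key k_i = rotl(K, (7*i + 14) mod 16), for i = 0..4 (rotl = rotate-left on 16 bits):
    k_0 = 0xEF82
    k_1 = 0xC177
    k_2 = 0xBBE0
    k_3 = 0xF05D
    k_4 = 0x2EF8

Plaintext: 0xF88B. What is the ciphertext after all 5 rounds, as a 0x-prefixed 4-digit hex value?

s_0 = plaintext = 0xF88B
s_1 = Round(s_0, k_0) = 0x0157
s_2 = Round(s_1, k_1) = 0x2FB4
s_3 = Round(s_2, k_2) = 0x03F0
s_4 = Round(s_3, k_3) = 0xAEFF
s_5 = Round(s_4, k_4) = 0x55D1

0x55D1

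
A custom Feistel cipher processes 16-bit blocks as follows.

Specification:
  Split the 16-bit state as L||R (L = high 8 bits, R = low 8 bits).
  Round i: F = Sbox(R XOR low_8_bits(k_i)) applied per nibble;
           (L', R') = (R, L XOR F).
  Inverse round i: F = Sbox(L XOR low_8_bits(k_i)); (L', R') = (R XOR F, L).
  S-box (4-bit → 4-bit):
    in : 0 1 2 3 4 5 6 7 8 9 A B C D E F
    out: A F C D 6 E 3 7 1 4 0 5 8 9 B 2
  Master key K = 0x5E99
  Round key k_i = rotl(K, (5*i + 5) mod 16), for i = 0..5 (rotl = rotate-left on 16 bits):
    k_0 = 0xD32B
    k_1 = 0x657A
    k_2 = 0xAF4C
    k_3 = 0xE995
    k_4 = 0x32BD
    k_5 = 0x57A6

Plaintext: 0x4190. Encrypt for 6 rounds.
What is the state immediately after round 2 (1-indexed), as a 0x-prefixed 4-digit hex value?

s_0 = plaintext = 0x4190
s_1 = Round(s_0, k_0) = 0x9014
s_2 = Round(s_1, k_1) = 0x14AB
s_3 = Round(s_2, k_2) = 0xABA3
s_4 = Round(s_3, k_3) = 0xA378
s_5 = Round(s_4, k_4) = 0x782D
s_6 = Round(s_5, k_5) = 0x2D6D

0x14AB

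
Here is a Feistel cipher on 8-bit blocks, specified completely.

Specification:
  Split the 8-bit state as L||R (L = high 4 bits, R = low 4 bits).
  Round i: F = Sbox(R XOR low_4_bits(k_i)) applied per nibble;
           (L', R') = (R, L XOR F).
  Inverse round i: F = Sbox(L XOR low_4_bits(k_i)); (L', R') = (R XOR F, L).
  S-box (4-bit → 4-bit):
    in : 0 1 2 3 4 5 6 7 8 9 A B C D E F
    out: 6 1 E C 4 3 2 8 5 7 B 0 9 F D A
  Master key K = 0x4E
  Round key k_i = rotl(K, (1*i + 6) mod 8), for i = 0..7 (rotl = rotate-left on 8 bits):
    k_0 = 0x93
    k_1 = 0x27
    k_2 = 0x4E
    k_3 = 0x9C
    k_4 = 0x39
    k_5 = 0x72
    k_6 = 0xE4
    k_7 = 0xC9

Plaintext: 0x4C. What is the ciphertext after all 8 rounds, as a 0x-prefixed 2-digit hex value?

0xF4

s_0 = plaintext = 0x4C
s_1 = Round(s_0, k_0) = 0xCE
s_2 = Round(s_1, k_1) = 0xEB
s_3 = Round(s_2, k_2) = 0xBD
s_4 = Round(s_3, k_3) = 0xDA
s_5 = Round(s_4, k_4) = 0xA1
s_6 = Round(s_5, k_5) = 0x16
s_7 = Round(s_6, k_6) = 0x6F
s_8 = Round(s_7, k_7) = 0xF4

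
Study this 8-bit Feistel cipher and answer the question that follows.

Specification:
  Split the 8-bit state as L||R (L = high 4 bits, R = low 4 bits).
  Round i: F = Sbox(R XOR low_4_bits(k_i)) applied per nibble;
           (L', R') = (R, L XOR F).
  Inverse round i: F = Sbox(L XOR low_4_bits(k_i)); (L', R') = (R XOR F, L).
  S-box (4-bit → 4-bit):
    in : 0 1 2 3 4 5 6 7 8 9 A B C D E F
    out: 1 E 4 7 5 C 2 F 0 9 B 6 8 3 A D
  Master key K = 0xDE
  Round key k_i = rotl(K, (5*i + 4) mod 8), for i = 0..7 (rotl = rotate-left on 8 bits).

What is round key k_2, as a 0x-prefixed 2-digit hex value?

K = 0xDE
k_0 = rotl(K, (5*0+4) mod 8) = rotl(K, 4) = 0xED
k_1 = rotl(K, (5*1+4) mod 8) = rotl(K, 1) = 0xBD
k_2 = rotl(K, (5*2+4) mod 8) = rotl(K, 6) = 0xB7

0xB7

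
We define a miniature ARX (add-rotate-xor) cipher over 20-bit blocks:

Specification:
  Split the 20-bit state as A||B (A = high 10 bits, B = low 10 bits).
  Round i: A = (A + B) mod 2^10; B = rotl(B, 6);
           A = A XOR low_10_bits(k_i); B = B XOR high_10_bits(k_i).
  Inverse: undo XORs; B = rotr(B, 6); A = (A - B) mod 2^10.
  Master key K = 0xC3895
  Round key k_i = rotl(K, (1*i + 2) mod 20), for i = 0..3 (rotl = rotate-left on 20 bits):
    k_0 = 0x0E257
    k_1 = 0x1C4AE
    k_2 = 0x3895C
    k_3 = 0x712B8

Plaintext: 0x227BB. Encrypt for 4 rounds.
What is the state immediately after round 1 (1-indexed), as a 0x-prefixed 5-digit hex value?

s_0 = plaintext = 0x227BB
s_1 = Round(s_0, k_0) = 0x84EC3
s_2 = Round(s_1, k_1) = 0x1E09D
s_3 = Round(s_2, k_2) = 0x127AB
s_4 = Round(s_3, k_3) = 0x5333E

0x84EC3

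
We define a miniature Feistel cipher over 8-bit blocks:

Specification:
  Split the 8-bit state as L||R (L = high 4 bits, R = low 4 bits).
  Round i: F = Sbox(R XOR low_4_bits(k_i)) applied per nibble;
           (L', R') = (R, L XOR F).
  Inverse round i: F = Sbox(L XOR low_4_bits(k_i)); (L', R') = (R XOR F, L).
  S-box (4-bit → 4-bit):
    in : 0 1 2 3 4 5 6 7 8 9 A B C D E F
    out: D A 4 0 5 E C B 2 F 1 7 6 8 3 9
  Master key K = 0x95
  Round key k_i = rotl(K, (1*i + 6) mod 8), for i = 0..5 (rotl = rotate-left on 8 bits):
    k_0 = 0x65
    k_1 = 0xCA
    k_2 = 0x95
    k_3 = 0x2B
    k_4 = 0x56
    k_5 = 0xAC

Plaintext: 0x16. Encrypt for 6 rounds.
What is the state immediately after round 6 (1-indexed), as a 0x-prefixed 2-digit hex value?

s_0 = plaintext = 0x16
s_1 = Round(s_0, k_0) = 0x61
s_2 = Round(s_1, k_1) = 0x11
s_3 = Round(s_2, k_2) = 0x14
s_4 = Round(s_3, k_3) = 0x48
s_5 = Round(s_4, k_4) = 0x87
s_6 = Round(s_5, k_5) = 0x7F

0x7F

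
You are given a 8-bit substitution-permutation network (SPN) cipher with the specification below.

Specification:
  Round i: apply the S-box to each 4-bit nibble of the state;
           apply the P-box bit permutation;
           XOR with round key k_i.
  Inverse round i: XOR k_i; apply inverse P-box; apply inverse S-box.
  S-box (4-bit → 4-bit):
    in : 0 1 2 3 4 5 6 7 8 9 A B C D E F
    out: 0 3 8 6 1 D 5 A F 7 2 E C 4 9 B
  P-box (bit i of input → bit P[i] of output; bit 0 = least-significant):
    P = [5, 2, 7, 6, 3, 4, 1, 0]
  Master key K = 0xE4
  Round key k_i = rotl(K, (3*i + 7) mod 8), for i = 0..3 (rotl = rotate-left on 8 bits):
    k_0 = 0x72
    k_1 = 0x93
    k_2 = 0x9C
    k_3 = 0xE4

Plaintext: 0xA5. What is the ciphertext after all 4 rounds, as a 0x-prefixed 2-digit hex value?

0x31

s_0 = plaintext = 0xA5
s_1 = Round(s_0, k_0) = 0x82
s_2 = Round(s_1, k_1) = 0xC8
s_3 = Round(s_2, k_2) = 0x7B
s_4 = Round(s_3, k_3) = 0x31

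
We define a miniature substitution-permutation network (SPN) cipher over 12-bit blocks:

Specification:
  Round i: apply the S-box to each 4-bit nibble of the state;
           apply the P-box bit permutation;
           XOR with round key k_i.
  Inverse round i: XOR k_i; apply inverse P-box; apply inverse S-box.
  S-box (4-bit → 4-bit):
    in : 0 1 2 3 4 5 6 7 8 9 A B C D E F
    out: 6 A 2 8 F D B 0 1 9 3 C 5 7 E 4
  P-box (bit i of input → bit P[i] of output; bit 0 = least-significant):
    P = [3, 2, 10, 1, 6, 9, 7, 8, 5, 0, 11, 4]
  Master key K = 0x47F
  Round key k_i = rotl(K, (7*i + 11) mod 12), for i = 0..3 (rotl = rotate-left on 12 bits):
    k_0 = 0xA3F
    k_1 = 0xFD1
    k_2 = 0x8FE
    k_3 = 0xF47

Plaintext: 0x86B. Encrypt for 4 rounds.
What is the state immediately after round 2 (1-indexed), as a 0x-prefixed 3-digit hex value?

s_0 = plaintext = 0x86B
s_1 = Round(s_0, k_0) = 0xD5D
s_2 = Round(s_1, k_1) = 0x23C
s_3 = Round(s_2, k_2) = 0xDF7
s_4 = Round(s_3, k_3) = 0x7E6

0x23C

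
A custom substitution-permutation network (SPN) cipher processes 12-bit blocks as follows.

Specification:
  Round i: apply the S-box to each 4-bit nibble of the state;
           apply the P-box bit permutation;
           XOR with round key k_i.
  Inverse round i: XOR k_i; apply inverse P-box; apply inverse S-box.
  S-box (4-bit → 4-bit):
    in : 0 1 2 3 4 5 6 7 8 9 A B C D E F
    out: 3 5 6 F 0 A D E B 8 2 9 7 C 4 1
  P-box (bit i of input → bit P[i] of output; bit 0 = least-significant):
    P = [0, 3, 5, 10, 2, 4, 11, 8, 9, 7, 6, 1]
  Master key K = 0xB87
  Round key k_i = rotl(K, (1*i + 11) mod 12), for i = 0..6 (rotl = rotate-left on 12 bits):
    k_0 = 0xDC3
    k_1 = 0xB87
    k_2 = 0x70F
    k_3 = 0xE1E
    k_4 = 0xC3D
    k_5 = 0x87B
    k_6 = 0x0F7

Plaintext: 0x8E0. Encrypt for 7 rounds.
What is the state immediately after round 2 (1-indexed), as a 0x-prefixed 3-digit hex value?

0xF4C

s_0 = plaintext = 0x8E0
s_1 = Round(s_0, k_0) = 0x748
s_2 = Round(s_1, k_1) = 0xF4C
s_3 = Round(s_2, k_2) = 0x526
s_4 = Round(s_3, k_3) = 0x2AD
s_5 = Round(s_4, k_4) = 0x8CD
s_6 = Round(s_5, k_5) = 0x6CD
s_7 = Round(s_6, k_6) = 0xE81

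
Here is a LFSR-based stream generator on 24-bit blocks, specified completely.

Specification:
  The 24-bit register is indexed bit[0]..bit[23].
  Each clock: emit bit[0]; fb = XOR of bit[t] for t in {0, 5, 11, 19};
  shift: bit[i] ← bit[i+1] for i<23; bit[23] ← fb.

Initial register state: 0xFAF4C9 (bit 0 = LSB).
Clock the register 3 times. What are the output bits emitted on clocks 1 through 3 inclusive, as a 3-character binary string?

100

reg_0 = 0xFAF4C9
clock 1: out=1, reg = 0x7D7A64
clock 2: out=0, reg = 0xBEBD32
clock 3: out=0, reg = 0xDF5E99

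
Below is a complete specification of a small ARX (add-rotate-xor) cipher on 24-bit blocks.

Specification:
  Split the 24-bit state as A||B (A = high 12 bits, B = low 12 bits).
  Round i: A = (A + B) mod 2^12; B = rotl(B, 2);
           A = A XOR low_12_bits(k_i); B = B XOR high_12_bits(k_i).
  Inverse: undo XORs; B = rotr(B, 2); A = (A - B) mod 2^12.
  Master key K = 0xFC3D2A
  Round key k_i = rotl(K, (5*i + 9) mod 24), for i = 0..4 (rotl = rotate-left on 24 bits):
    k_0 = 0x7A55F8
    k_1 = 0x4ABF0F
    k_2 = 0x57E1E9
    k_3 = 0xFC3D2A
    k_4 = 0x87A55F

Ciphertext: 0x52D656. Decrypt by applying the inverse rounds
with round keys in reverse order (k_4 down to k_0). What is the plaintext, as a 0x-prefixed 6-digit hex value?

0xEDA5BA

s_0 = ciphertext = 0x52D656
s_1 = InvRound(s_0, k_4) = 0xCE738B
s_2 = InvRound(s_1, k_3) = 0xEBB312
s_3 = InvRound(s_2, k_2) = 0xDB719B
s_4 = InvRound(s_3, k_1) = 0x16C14C
s_5 = InvRound(s_4, k_0) = 0xEDA5BA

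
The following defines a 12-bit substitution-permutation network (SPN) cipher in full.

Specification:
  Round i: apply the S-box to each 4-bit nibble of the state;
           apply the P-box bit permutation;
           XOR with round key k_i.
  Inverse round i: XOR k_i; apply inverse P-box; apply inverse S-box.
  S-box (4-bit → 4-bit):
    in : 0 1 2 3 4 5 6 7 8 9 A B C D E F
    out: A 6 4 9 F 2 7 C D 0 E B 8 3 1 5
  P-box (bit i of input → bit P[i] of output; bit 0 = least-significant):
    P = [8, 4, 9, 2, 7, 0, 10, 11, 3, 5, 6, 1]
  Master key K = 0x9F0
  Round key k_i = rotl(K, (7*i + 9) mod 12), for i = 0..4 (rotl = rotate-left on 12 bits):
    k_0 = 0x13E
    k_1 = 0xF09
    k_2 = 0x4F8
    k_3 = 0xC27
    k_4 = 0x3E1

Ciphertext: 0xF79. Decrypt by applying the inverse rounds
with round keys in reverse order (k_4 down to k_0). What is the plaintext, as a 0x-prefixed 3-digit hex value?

s_0 = ciphertext = 0xF79
s_1 = InvRound(s_0, k_4) = 0xE85
s_2 = InvRound(s_1, k_3) = 0x0E2
s_3 = InvRound(s_2, k_2) = 0x325
s_4 = InvRound(s_3, k_1) = 0xD7C
s_5 = InvRound(s_4, k_0) = 0x779

0x779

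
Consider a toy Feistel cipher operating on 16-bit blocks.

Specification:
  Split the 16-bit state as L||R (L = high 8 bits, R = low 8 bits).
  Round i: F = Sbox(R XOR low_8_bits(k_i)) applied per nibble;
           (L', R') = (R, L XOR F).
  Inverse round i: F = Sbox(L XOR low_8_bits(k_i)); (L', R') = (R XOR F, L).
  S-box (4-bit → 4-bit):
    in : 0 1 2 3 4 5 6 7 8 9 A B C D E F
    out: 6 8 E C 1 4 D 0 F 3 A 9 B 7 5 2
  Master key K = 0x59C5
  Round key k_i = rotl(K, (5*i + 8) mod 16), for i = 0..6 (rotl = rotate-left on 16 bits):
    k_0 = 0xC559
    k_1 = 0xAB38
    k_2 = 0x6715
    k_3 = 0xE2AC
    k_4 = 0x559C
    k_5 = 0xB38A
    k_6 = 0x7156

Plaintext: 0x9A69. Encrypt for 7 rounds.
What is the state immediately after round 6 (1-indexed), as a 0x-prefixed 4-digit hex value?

0x2A5E

s_0 = plaintext = 0x9A69
s_1 = Round(s_0, k_0) = 0x695C
s_2 = Round(s_1, k_1) = 0x5CB8
s_3 = Round(s_2, k_2) = 0xB8FB
s_4 = Round(s_3, k_3) = 0xFBF8
s_5 = Round(s_4, k_4) = 0xF82A
s_6 = Round(s_5, k_5) = 0x2A5E
s_7 = Round(s_6, k_6) = 0x5E45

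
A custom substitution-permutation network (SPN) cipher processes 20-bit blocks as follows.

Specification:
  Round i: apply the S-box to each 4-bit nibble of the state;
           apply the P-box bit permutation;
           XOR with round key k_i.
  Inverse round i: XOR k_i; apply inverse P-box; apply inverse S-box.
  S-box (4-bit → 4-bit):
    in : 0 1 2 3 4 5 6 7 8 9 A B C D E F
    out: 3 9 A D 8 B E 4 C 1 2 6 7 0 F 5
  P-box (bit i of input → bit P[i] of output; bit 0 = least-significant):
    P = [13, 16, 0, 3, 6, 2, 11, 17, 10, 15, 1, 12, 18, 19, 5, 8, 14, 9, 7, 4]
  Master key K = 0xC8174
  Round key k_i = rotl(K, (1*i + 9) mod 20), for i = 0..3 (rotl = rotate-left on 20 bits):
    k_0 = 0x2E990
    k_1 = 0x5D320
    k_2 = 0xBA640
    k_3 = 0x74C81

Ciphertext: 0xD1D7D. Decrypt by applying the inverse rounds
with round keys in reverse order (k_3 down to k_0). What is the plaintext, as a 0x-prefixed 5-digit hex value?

0xDEC7C

s_0 = ciphertext = 0xD1D7D
s_1 = InvRound(s_0, k_3) = 0x36454
s_2 = InvRound(s_1, k_2) = 0x5AAAD
s_3 = InvRound(s_2, k_1) = 0xF44B3
s_4 = InvRound(s_3, k_0) = 0xDEC7C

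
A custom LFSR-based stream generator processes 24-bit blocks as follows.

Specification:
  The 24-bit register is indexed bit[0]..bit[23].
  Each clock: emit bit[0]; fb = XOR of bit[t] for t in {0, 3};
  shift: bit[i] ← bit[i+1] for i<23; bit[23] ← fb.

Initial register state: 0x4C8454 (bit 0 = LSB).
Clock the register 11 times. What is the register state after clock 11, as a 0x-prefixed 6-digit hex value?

0x9BC990

reg_0 = 0x4C8454
clock 1: out=0, reg = 0x26422A
clock 2: out=0, reg = 0x932115
clock 3: out=1, reg = 0xC9908A
clock 4: out=0, reg = 0xE4C845
clock 5: out=1, reg = 0xF26422
clock 6: out=0, reg = 0x793211
clock 7: out=1, reg = 0xBC9908
clock 8: out=0, reg = 0xDE4C84
clock 9: out=0, reg = 0x6F2642
clock 10: out=0, reg = 0x379321
clock 11: out=1, reg = 0x9BC990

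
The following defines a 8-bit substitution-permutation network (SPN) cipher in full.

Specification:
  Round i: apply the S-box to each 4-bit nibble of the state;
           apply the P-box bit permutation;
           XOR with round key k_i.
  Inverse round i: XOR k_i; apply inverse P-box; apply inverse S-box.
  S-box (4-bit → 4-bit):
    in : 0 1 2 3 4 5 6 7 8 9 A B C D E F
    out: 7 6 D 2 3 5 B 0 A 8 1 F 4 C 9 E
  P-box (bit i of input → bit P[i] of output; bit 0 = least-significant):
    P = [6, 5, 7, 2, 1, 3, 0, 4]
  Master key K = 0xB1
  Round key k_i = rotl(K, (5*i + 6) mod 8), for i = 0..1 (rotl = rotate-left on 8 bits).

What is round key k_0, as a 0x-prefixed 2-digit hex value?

0x6C

K = 0xB1
k_0 = rotl(K, (5*0+6) mod 8) = rotl(K, 6) = 0x6C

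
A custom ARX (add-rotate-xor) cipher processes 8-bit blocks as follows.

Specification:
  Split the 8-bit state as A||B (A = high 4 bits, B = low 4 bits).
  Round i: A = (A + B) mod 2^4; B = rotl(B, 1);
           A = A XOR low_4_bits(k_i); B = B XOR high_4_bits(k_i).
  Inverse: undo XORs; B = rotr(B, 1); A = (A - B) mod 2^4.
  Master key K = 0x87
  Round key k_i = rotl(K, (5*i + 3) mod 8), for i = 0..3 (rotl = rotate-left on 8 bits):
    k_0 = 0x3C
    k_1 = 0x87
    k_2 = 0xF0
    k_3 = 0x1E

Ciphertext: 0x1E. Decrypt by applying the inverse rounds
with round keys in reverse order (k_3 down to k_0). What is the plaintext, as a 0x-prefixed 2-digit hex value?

s_0 = ciphertext = 0x1E
s_1 = InvRound(s_0, k_3) = 0x0F
s_2 = InvRound(s_1, k_2) = 0x00
s_3 = InvRound(s_2, k_1) = 0x34
s_4 = InvRound(s_3, k_0) = 0x4B

0x4B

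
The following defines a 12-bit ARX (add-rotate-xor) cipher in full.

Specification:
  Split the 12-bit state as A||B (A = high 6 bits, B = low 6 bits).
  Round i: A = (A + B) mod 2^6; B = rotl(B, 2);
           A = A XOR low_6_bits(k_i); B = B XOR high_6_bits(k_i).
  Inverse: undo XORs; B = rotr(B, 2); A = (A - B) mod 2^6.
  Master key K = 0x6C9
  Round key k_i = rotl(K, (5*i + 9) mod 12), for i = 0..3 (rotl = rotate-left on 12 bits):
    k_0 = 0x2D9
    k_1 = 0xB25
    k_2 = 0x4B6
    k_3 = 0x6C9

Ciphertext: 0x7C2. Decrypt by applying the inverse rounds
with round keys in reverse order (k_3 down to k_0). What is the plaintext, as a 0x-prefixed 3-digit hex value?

0xA04

s_0 = ciphertext = 0x7C2
s_1 = InvRound(s_0, k_3) = 0x016
s_2 = InvRound(s_1, k_2) = 0xD41
s_3 = InvRound(s_2, k_1) = 0xD5B
s_4 = InvRound(s_3, k_0) = 0xA04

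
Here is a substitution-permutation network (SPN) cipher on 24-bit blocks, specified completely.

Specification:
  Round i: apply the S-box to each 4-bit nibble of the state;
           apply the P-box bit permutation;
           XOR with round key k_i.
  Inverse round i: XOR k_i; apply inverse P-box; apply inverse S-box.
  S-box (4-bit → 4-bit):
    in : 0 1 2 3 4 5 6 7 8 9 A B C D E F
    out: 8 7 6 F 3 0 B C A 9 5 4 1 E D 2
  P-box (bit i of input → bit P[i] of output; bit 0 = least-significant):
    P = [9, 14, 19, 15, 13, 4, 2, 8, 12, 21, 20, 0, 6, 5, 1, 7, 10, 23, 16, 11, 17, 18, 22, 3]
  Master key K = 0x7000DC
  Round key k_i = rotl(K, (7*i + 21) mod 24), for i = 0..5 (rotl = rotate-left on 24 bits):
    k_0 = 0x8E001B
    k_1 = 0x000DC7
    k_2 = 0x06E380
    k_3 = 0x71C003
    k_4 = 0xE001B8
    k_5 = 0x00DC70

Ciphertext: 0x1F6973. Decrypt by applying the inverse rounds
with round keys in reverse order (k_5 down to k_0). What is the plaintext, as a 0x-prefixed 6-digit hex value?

s_0 = ciphertext = 0x1F6973
s_1 = InvRound(s_0, k_5) = 0x4ABE97
s_2 = InvRound(s_1, k_4) = 0x9626EE
s_3 = InvRound(s_2, k_3) = 0x3168A6
s_4 = InvRound(s_3, k_2) = 0x472279
s_5 = InvRound(s_4, k_1) = 0x3ED53C
s_6 = InvRound(s_5, k_0) = 0x542378

0x542378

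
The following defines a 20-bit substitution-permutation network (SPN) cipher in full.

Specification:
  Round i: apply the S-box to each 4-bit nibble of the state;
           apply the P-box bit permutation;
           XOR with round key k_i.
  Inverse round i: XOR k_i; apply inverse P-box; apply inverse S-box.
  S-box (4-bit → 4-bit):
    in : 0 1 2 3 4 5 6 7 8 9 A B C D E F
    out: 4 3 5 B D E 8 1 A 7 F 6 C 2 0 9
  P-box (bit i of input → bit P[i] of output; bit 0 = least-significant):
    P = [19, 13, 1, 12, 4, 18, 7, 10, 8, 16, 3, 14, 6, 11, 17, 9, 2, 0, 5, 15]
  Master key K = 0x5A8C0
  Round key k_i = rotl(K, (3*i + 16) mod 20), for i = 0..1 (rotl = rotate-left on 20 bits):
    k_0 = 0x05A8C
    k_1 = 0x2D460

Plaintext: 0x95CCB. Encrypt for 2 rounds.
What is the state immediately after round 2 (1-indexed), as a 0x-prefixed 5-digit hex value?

s_0 = plaintext = 0x95CCB
s_1 = Round(s_0, k_0) = 0x23423
s_2 = Round(s_1, k_1) = 0xAAF9C

0xAAF9C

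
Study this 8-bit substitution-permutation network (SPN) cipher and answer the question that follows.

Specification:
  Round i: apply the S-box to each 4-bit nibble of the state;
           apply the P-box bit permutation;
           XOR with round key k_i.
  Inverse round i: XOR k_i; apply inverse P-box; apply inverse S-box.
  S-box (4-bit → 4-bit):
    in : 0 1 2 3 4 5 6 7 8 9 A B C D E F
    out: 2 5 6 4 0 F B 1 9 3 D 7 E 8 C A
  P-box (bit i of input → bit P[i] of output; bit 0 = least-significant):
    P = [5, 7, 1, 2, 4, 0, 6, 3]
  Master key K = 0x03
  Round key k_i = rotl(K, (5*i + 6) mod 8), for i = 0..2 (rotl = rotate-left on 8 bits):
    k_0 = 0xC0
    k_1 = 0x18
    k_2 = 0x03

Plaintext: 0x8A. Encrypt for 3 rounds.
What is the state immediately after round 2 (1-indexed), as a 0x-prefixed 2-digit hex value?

s_0 = plaintext = 0x8A
s_1 = Round(s_0, k_0) = 0xFE
s_2 = Round(s_1, k_1) = 0x17
s_3 = Round(s_2, k_2) = 0x73

0x17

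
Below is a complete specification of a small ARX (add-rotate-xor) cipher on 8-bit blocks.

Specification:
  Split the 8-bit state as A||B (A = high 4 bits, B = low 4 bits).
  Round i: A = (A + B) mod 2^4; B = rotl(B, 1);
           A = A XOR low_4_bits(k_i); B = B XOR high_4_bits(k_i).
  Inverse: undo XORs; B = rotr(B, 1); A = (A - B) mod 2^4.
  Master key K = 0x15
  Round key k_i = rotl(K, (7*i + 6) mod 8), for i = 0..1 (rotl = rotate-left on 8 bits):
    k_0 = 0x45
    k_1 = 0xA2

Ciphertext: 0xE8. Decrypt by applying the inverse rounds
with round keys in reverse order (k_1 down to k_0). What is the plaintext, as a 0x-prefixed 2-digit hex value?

s_0 = ciphertext = 0xE8
s_1 = InvRound(s_0, k_1) = 0xB1
s_2 = InvRound(s_1, k_0) = 0x4A

0x4A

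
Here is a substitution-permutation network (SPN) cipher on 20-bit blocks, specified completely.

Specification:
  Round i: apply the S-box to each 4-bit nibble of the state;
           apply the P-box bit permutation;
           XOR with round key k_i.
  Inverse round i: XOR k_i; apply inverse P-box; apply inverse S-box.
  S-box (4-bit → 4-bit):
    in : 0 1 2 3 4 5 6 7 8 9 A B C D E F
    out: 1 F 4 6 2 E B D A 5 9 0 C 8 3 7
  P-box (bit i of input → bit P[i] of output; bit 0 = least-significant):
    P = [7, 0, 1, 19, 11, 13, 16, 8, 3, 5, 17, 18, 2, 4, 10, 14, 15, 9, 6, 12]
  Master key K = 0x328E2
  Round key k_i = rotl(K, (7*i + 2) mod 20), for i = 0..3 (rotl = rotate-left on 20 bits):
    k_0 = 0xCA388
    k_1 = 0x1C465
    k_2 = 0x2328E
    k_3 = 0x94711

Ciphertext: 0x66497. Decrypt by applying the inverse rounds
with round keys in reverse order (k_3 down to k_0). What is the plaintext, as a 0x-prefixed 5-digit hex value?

s_0 = ciphertext = 0x66497
s_1 = InvRound(s_0, k_3) = 0x40C57
s_2 = InvRound(s_1, k_2) = 0x537EE
s_3 = InvRound(s_2, k_1) = 0x6DA8F
s_4 = InvRound(s_3, k_0) = 0xDA265

0xDA265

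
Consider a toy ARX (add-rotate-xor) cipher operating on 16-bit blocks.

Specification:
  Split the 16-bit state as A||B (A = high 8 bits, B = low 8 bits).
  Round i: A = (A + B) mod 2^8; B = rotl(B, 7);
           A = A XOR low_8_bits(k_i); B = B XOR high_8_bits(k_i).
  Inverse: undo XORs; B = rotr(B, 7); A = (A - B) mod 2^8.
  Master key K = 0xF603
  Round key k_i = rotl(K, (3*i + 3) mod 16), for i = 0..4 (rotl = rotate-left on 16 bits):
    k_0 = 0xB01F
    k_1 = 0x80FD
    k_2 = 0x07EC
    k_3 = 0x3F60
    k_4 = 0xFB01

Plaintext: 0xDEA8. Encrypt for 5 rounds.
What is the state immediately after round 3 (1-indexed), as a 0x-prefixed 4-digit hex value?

s_0 = plaintext = 0xDEA8
s_1 = Round(s_0, k_0) = 0x99E4
s_2 = Round(s_1, k_1) = 0x80F2
s_3 = Round(s_2, k_2) = 0x9E7E
s_4 = Round(s_3, k_3) = 0x7C00
s_5 = Round(s_4, k_4) = 0x7DFB

0x9E7E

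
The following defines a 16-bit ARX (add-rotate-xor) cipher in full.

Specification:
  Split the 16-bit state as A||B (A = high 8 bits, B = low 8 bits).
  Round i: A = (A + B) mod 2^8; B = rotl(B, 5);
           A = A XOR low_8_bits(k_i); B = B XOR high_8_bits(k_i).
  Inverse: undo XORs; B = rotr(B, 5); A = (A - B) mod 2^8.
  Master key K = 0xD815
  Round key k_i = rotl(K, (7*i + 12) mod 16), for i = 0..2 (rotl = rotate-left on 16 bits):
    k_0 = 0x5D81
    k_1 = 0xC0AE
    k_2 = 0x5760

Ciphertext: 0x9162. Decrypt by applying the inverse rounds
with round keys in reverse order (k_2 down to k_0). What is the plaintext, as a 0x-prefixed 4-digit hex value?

0x6AB0

s_0 = ciphertext = 0x9162
s_1 = InvRound(s_0, k_2) = 0x48A9
s_2 = InvRound(s_1, k_1) = 0x9B4B
s_3 = InvRound(s_2, k_0) = 0x6AB0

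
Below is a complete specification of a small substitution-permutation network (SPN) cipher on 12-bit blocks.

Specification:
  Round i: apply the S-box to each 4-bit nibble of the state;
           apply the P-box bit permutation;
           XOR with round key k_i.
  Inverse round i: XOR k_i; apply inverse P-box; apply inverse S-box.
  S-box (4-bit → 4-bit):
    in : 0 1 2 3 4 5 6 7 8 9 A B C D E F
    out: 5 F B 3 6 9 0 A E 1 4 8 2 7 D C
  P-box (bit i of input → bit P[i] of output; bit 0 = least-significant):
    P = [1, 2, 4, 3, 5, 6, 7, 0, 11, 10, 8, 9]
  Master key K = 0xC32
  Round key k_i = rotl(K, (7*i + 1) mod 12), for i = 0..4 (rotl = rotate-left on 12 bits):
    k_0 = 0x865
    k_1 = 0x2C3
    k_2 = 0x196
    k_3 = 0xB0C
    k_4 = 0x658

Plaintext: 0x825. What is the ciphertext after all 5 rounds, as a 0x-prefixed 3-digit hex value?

0xFF9

s_0 = plaintext = 0x825
s_1 = Round(s_0, k_0) = 0xF0E
s_2 = Round(s_1, k_1) = 0x179
s_3 = Round(s_2, k_2) = 0xED5
s_4 = Round(s_3, k_3) = 0x0E6
s_5 = Round(s_4, k_4) = 0xFF9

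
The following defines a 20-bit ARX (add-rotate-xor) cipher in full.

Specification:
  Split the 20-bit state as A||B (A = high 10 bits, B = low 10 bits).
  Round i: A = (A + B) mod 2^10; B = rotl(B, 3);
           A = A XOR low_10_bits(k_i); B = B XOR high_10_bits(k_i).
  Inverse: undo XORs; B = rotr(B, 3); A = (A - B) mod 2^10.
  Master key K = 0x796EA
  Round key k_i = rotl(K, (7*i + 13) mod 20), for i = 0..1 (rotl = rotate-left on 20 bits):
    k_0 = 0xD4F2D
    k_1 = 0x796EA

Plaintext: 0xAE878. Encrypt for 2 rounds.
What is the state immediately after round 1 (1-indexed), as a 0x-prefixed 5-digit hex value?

s_0 = plaintext = 0xAE878
s_1 = Round(s_0, k_0) = 0x07C93
s_2 = Round(s_1, k_1) = 0x9617C

0x07C93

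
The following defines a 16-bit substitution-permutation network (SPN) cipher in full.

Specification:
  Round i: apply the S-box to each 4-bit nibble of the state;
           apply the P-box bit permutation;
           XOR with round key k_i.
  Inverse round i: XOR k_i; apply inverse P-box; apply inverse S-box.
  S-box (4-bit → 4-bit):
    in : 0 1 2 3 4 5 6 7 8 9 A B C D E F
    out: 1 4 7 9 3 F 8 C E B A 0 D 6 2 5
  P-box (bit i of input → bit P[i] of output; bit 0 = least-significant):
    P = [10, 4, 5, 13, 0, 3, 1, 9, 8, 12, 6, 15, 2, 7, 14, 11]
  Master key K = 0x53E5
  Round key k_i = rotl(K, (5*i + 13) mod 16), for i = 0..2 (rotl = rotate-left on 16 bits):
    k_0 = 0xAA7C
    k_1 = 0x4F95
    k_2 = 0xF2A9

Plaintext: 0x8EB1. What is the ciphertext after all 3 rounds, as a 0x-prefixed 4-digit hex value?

0x6AAE

s_0 = plaintext = 0x8EB1
s_1 = Round(s_0, k_0) = 0xF2DC
s_2 = Round(s_1, k_1) = 0x3AFB
s_3 = Round(s_2, k_2) = 0x6AAE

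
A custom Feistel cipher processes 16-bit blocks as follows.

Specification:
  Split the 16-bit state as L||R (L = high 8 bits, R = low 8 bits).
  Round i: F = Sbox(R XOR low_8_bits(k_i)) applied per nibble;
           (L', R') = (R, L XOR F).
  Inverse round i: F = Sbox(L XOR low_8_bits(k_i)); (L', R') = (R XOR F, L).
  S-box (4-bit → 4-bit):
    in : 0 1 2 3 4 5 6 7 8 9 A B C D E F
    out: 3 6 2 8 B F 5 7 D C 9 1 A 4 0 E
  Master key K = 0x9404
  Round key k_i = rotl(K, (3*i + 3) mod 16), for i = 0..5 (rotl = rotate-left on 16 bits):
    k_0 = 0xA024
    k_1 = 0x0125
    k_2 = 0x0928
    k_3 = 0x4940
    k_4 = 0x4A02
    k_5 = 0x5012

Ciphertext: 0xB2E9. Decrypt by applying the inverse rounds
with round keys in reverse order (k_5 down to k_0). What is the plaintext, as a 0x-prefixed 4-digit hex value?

s_0 = ciphertext = 0xB2E9
s_1 = InvRound(s_0, k_5) = 0x7AB2
s_2 = InvRound(s_1, k_4) = 0xCF7A
s_3 = InvRound(s_2, k_3) = 0xA4CF
s_4 = InvRound(s_3, k_2) = 0x15A4
s_5 = InvRound(s_4, k_1) = 0x2715
s_6 = InvRound(s_5, k_0) = 0x2D27

0x2D27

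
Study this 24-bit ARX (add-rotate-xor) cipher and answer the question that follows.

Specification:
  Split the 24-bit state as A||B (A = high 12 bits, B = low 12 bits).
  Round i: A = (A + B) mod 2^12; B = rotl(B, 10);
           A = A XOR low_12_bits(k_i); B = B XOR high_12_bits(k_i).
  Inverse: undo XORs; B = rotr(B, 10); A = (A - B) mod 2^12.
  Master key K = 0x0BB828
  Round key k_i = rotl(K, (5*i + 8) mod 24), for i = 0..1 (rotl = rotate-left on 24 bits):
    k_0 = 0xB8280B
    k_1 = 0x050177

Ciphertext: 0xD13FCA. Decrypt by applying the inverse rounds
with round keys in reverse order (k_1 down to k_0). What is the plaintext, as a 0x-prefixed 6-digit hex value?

0xE4D7A5

s_0 = ciphertext = 0xD13FCA
s_1 = InvRound(s_0, k_1) = 0xDF9E6B
s_2 = InvRound(s_1, k_0) = 0xE4D7A5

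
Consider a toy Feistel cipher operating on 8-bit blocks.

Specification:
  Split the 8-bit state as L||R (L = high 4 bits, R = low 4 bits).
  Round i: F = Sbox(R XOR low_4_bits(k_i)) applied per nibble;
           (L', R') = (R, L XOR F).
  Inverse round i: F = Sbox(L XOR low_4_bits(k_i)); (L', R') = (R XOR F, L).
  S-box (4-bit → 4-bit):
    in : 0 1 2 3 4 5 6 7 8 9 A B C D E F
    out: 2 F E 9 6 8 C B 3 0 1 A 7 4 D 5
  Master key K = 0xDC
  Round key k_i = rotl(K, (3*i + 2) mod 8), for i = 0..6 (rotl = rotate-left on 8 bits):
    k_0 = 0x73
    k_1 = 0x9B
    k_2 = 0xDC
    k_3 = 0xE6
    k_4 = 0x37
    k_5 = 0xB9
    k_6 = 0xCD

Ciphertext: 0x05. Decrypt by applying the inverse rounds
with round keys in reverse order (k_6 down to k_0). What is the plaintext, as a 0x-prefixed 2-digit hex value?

0xB1

s_0 = ciphertext = 0x05
s_1 = InvRound(s_0, k_6) = 0x10
s_2 = InvRound(s_1, k_5) = 0x31
s_3 = InvRound(s_2, k_4) = 0x73
s_4 = InvRound(s_3, k_3) = 0xC7
s_5 = InvRound(s_4, k_2) = 0x5C
s_6 = InvRound(s_5, k_1) = 0x15
s_7 = InvRound(s_6, k_0) = 0xB1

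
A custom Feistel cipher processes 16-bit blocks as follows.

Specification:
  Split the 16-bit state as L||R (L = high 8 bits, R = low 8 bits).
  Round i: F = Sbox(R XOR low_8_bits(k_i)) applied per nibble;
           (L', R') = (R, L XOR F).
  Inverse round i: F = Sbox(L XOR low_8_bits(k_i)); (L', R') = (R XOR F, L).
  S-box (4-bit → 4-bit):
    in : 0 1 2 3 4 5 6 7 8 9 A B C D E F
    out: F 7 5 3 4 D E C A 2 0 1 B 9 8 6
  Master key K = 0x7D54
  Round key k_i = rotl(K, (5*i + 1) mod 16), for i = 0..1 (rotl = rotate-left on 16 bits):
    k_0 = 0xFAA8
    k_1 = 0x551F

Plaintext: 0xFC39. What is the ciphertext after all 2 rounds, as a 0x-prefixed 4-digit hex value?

s_0 = plaintext = 0xFC39
s_1 = Round(s_0, k_0) = 0x39DB
s_2 = Round(s_1, k_1) = 0xDB8D

0xDB8D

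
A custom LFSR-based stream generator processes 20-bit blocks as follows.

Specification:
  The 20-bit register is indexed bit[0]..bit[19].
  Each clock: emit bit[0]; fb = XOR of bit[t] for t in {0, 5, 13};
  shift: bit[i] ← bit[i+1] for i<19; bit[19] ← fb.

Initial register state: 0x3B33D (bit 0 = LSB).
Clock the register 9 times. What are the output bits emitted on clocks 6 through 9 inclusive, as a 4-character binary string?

1001

reg_0 = 0x3B33D
clock 1: out=1, reg = 0x9D99E
clock 2: out=0, reg = 0x4ECCF
clock 3: out=1, reg = 0x27667
clock 4: out=1, reg = 0x93B33
clock 5: out=1, reg = 0xC9D99
clock 6: out=1, reg = 0xE4ECC
clock 7: out=0, reg = 0x72766
clock 8: out=0, reg = 0x393B3
clock 9: out=1, reg = 0x1C9D9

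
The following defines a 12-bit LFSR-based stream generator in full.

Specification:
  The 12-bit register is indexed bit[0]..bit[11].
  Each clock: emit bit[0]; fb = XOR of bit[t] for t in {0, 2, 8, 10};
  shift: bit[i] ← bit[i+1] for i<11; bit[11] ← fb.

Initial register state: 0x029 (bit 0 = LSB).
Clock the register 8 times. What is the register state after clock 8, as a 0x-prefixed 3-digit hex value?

reg_0 = 0x029
clock 1: out=1, reg = 0x814
clock 2: out=0, reg = 0xC0A
clock 3: out=0, reg = 0xE05
clock 4: out=1, reg = 0xF02
clock 5: out=0, reg = 0x781
clock 6: out=1, reg = 0xBC0
clock 7: out=0, reg = 0xDE0
clock 8: out=0, reg = 0x6F0

0x6F0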